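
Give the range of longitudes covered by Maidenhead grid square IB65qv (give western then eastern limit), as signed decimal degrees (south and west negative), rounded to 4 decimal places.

Field I=8, B=1: +8·20° lon, +1·10° lat → SW at lon -20°, lat -80°.
Square 6, 5: +6·2° lon, +5·1° lat → SW at lon -8°, lat -75°.
Subsquare q=16, v=21: +16·0.0833333° lon, +21·0.0416667° lat → SW at lon -6.66667°, lat -74.125°.
Cell spans 0.0833333° lon × 0.0416667° lat.
west -6.6667, east -6.5833.

-6.6667, -6.5833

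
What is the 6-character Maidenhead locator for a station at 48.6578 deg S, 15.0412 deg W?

Shift to the Maidenhead origin (180°W, 90°S): lon 164.9588, lat 41.3422.
Field (20°×10°, letters A–R): lon ⌊164.9588/20⌋ = 8 → I; lat ⌊41.3422/10⌋ = 4 → E.
Square (2°×1°, digits 0–9): lon ⌊4.9588/2⌋ = 2; lat ⌊1.3422/1⌋ = 1.
Subsquare (5′×2.5′, letters a–x): lon ⌊0.9588/0.0833333⌋ = 11 → l; lat ⌊0.3422/0.0416667⌋ = 8 → i.

IE21li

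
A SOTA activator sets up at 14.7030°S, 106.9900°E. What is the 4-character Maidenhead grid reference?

Shift to the Maidenhead origin (180°W, 90°S): lon 286.99, lat 75.30.
Field (20°×10°, letters A–R): lon ⌊286.99/20⌋ = 14 → O; lat ⌊75.30/10⌋ = 7 → H.
Square (2°×1°, digits 0–9): lon ⌊6.99/2⌋ = 3; lat ⌊5.30/1⌋ = 5.

OH35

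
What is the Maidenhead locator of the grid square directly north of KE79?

KF70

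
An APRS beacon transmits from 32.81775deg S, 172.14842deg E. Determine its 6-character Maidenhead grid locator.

RF67be

Shift to the Maidenhead origin (180°W, 90°S): lon 352.1484, lat 57.1823.
Field (20°×10°, letters A–R): 352.1484/20 → 17 → R, 57.1823/10 → 5 → F; chars RF.
Square (2°×1°, digits 0–9): 12.1484/2 → 6, 7.1823/1 → 7; chars 67.
Subsquare (5′×2.5′, letters a–x): 0.1484/0.0833333 → 1 → b, 0.1823/0.0416667 → 4 → e; chars be.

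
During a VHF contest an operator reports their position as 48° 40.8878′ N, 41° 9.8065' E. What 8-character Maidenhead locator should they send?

Offset from 180°W / 90°S: lon 221.16344°, lat 138.68146°.
Field (20°×10°, letters A–R): lon ⌊221.16344/20⌋ = 11 → L; lat ⌊138.68146/10⌋ = 13 → N.
Square (2°×1°, digits 0–9): lon ⌊1.16344/2⌋ = 0; lat ⌊8.68146/1⌋ = 8.
Subsquare (5′×2.5′, letters a–x): lon ⌊1.16344/0.0833333⌋ = 13 → n; lat ⌊0.68146/0.0416667⌋ = 16 → q.
Extended square (30″×15″, digits 0–9): lon ⌊0.08011/0.00833333⌋ = 9; lat ⌊0.01480/0.00416667⌋ = 3.

LN08nq93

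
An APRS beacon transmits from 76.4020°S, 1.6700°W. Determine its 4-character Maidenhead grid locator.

Shift to the Maidenhead origin (180°W, 90°S): lon 178.33, lat 13.60.
Field: 178.33/20 → 8 → I, 13.60/10 → 1 → B; chars IB.
Square: 18.33/2 → 9, 3.60/1 → 3; chars 93.

IB93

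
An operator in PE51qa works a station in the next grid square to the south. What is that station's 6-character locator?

PE50qx

Latitude subsquare a = 0; −1 → -1, wraps to 23 = x, carry into square.
Latitude square 1; −1 → 0.
The longitude characters are unchanged.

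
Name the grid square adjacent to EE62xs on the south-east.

Longitude subsquare x = 23; +1 → 24, wraps to 0 = a, carry into square.
Longitude square 6; +1 → 7.
Latitude subsquare s = 18; −1 → 17 = r.

EE72ar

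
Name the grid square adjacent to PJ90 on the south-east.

QI09

Longitude square 9; +1 → 10, wraps to 0, carry into field.
Longitude field P = 15; +1 → 16 = Q.
Latitude square 0; −1 → -1, wraps to 9, carry into field.
Latitude field J = 9; −1 → 8 = I.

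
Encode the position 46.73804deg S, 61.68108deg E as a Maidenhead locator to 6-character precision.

Shift to the Maidenhead origin (180°W, 90°S): lon 241.6811, lat 43.2620.
Field: lon ⌊241.6811/20⌋ = 12 → M; lat ⌊43.2620/10⌋ = 4 → E.
Square: lon ⌊1.6811/2⌋ = 0; lat ⌊3.2620/1⌋ = 3.
Subsquare: lon ⌊1.6811/0.0833333⌋ = 20 → u; lat ⌊0.2620/0.0416667⌋ = 6 → g.

ME03ug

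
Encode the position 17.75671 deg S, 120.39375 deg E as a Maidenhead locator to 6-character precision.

PH02ef

Add 180° to longitude and 90° to latitude: 300.3938, 72.2433.
Field: 300.3938/20 → 15 → P, 72.2433/10 → 7 → H; chars PH.
Square: 0.3938/2 → 0, 2.2433/1 → 2; chars 02.
Subsquare: 0.3938/0.0833333 → 4 → e, 0.2433/0.0416667 → 5 → f; chars ef.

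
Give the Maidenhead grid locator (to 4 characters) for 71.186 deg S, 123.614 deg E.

PB18

Offset from 180°W / 90°S: lon 303.61°, lat 18.81°.
Field (20°×10°, letters A–R): 303.61/20 → 15 → P, 18.81/10 → 1 → B; chars PB.
Square (2°×1°, digits 0–9): 3.61/2 → 1, 8.81/1 → 8; chars 18.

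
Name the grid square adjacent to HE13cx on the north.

Latitude subsquare x = 23; +1 → 24, wraps to 0 = a, carry into square.
Latitude square 3; +1 → 4.
The longitude characters are unchanged.

HE14ca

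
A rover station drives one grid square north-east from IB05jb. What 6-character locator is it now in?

Longitude subsquare j = 9; +1 → 10 = k.
Latitude subsquare b = 1; +1 → 2 = c.

IB05kc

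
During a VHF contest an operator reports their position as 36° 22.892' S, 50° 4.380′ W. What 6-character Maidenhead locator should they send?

GF43xo

Shift to the Maidenhead origin (180°W, 90°S): lon 129.9270, lat 53.6185.
Field: 129.9270/20 → 6 → G, 53.6185/10 → 5 → F; chars GF.
Square: 9.9270/2 → 4, 3.6185/1 → 3; chars 43.
Subsquare: 1.9270/0.0833333 → 23 → x, 0.6185/0.0416667 → 14 → o; chars xo.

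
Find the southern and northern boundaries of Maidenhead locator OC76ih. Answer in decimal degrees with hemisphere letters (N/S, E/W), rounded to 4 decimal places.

63.7083° S, 63.6667° S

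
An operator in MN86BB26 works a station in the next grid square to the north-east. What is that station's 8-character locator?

MN86bb37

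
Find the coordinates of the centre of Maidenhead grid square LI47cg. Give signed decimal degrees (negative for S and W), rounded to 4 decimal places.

Field L=11, I=8: +11·20° lon, +8·10° lat → SW at lon 40°, lat -10°.
Square 4, 7: +4·2° lon, +7·1° lat → SW at lon 48°, lat -3°.
Subsquare c=2, g=6: +2·0.0833333° lon, +6·0.0416667° lat → SW at lon 48.1667°, lat -2.75°.
Cell spans 0.0833333° lon × 0.0416667° lat. Centre is SW corner plus half of each.
latitude -2.7292, longitude 48.2083.

-2.7292, 48.2083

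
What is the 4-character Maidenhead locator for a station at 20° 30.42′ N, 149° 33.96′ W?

BL50

Add 180° to longitude and 90° to latitude: 30.43, 110.51.
Field: lon ⌊30.43/20⌋ = 1 → B; lat ⌊110.51/10⌋ = 11 → L.
Square: lon ⌊10.43/2⌋ = 5; lat ⌊0.51/1⌋ = 0.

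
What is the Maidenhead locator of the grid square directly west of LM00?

KM90

Longitude square 0; −1 → -1, wraps to 9, carry into field.
Longitude field L = 11; −1 → 10 = K.
The latitude characters are unchanged.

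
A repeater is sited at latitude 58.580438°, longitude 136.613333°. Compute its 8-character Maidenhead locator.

Offset from 180°W / 90°S: lon 316.61333°, lat 148.58044°.
Field: lon ⌊316.61333/20⌋ = 15 → P; lat ⌊148.58044/10⌋ = 14 → O.
Square: lon ⌊16.61333/2⌋ = 8; lat ⌊8.58044/1⌋ = 8.
Subsquare: lon ⌊0.61333/0.0833333⌋ = 7 → h; lat ⌊0.58044/0.0416667⌋ = 13 → n.
Extended square: lon ⌊0.03000/0.00833333⌋ = 3; lat ⌊0.03877/0.00416667⌋ = 9.

PO88hn39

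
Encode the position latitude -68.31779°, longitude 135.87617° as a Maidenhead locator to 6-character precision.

PC71wq

Add 180° to longitude and 90° to latitude: 315.8762, 21.6822.
Field (20°×10°, letters A–R): 315.8762/20 → 15 → P, 21.6822/10 → 2 → C; chars PC.
Square (2°×1°, digits 0–9): 15.8762/2 → 7, 1.6822/1 → 1; chars 71.
Subsquare (5′×2.5′, letters a–x): 1.8762/0.0833333 → 22 → w, 0.6822/0.0416667 → 16 → q; chars wq.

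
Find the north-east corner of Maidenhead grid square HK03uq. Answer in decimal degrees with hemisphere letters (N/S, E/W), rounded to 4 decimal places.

13.7083° N, 38.2500° W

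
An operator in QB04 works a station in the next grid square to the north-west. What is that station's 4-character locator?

PB95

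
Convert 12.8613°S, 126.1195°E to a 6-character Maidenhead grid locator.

PH37bd

Offset from 180°W / 90°S: lon 306.1195°, lat 77.1387°.
Field (20°×10°, letters A–R): 306.1195/20 → 15 → P, 77.1387/10 → 7 → H; chars PH.
Square (2°×1°, digits 0–9): 6.1195/2 → 3, 7.1387/1 → 7; chars 37.
Subsquare (5′×2.5′, letters a–x): 0.1195/0.0833333 → 1 → b, 0.1387/0.0416667 → 3 → d; chars bd.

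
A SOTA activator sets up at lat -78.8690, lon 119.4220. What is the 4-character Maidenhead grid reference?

Shift to the Maidenhead origin (180°W, 90°S): lon 299.42, lat 11.13.
Field (20°×10°, letters A–R): lon ⌊299.42/20⌋ = 14 → O; lat ⌊11.13/10⌋ = 1 → B.
Square (2°×1°, digits 0–9): lon ⌊19.42/2⌋ = 9; lat ⌊1.13/1⌋ = 1.

OB91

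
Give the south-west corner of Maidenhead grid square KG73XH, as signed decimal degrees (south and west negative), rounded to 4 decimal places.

-26.7083, 35.9167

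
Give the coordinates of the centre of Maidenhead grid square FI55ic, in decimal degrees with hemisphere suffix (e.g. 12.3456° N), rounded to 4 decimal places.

4.8958° S, 69.2917° W

Field F=5, I=8: +5·20° lon, +8·10° lat → SW at lon -80°, lat -10°.
Square 5, 5: +5·2° lon, +5·1° lat → SW at lon -70°, lat -5°.
Subsquare i=8, c=2: +8·0.0833333° lon, +2·0.0416667° lat → SW at lon -69.3333°, lat -4.91667°.
Cell spans 0.0833333° lon × 0.0416667° lat. Centre is SW corner plus half of each.
latitude 4.8958° S, longitude 69.2917° W.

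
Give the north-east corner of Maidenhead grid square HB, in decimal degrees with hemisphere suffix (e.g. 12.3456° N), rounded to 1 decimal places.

Field H=7, B=1: +7·20° lon, +1·10° lat → SW at lon -40°, lat -80°.
Cell spans 20° lon × 10° lat. NE corner is SW corner plus one full cell.
latitude 70.0° S, longitude 20.0° W.

70.0° S, 20.0° W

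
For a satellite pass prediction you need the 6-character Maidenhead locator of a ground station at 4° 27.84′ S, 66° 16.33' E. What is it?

MI35dm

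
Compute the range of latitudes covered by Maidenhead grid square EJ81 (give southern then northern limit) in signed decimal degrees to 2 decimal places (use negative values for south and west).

Field E=4, J=9: +4·20° lon, +9·10° lat → SW at lon -100°, lat 0°.
Square 8, 1: +8·2° lon, +1·1° lat → SW at lon -84°, lat 1°.
Cell spans 2° lon × 1° lat.
south 1.00, north 2.00.

1.00, 2.00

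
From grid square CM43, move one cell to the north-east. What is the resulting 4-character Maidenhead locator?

Longitude square 4; +1 → 5.
Latitude square 3; +1 → 4.

CM54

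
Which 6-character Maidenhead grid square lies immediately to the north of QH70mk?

Latitude subsquare k = 10; +1 → 11 = l.
The longitude characters are unchanged.

QH70ml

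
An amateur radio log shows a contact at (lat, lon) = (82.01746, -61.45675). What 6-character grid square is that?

FR92ga

Shift to the Maidenhead origin (180°W, 90°S): lon 118.5433, lat 172.0175.
Field (20°×10°, letters A–R): 118.5433/20 → 5 → F, 172.0175/10 → 17 → R; chars FR.
Square (2°×1°, digits 0–9): 18.5433/2 → 9, 2.0175/1 → 2; chars 92.
Subsquare (5′×2.5′, letters a–x): 0.5433/0.0833333 → 6 → g, 0.0175/0.0416667 → 0 → a; chars ga.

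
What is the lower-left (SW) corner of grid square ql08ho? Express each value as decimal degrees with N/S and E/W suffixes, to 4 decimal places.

28.5833° N, 140.5833° E

Field Q=16, L=11: +16·20° lon, +11·10° lat → SW at lon 140°, lat 20°.
Square 0, 8: +0·2° lon, +8·1° lat → SW at lon 140°, lat 28°.
Subsquare h=7, o=14: +7·0.0833333° lon, +14·0.0416667° lat → SW at lon 140.583°, lat 28.5833°.
latitude 28.5833° N, longitude 140.5833° E.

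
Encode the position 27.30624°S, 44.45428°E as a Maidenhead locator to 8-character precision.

LG22fq46

Add 180° to longitude and 90° to latitude: 224.45428, 62.69376.
Field (20°×10°, letters A–R): lon ⌊224.45428/20⌋ = 11 → L; lat ⌊62.69376/10⌋ = 6 → G.
Square (2°×1°, digits 0–9): lon ⌊4.45428/2⌋ = 2; lat ⌊2.69376/1⌋ = 2.
Subsquare (5′×2.5′, letters a–x): lon ⌊0.45428/0.0833333⌋ = 5 → f; lat ⌊0.69376/0.0416667⌋ = 16 → q.
Extended square (30″×15″, digits 0–9): lon ⌊0.03761/0.00833333⌋ = 4; lat ⌊0.02709/0.00416667⌋ = 6.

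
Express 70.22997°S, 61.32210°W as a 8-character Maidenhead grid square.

FB99is14

Add 180° to longitude and 90° to latitude: 118.67790, 19.77003.
Field: 118.67790/20 → 5 → F, 19.77003/10 → 1 → B; chars FB.
Square: 18.67790/2 → 9, 9.77003/1 → 9; chars 99.
Subsquare: 0.67790/0.0833333 → 8 → i, 0.77003/0.0416667 → 18 → s; chars is.
Extended square: 0.01123/0.00833333 → 1, 0.02003/0.00416667 → 4; chars 14.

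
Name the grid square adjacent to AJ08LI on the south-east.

Longitude subsquare l = 11; +1 → 12 = m.
Latitude subsquare i = 8; −1 → 7 = h.

AJ08mh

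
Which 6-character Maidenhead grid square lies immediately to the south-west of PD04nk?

PD04mj

Longitude subsquare n = 13; −1 → 12 = m.
Latitude subsquare k = 10; −1 → 9 = j.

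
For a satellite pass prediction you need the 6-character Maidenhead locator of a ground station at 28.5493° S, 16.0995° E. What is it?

Add 180° to longitude and 90° to latitude: 196.0995, 61.4507.
Field (20°×10°, letters A–R): 196.0995/20 → 9 → J, 61.4507/10 → 6 → G; chars JG.
Square (2°×1°, digits 0–9): 16.0995/2 → 8, 1.4507/1 → 1; chars 81.
Subsquare (5′×2.5′, letters a–x): 0.0995/0.0833333 → 1 → b, 0.4507/0.0416667 → 10 → k; chars bk.

JG81bk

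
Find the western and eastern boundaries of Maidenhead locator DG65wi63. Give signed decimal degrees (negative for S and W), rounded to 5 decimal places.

-106.11667, -106.10833

Field D=3, G=6: +3·20° lon, +6·10° lat → SW at lon -120°, lat -30°.
Square 6, 5: +6·2° lon, +5·1° lat → SW at lon -108°, lat -25°.
Subsquare w=22, i=8: +22·0.0833333° lon, +8·0.0416667° lat → SW at lon -106.167°, lat -24.6667°.
Extended square 6, 3: +6·0.00833333° lon, +3·0.00416667° lat → SW at lon -106.117°, lat -24.6542°.
Cell spans 0.00833333° lon × 0.00416667° lat.
west -106.11667, east -106.10833.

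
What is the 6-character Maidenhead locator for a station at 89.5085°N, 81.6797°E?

NR09um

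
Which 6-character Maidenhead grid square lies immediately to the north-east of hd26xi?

HD36aj

Longitude subsquare x = 23; +1 → 24, wraps to 0 = a, carry into square.
Longitude square 2; +1 → 3.
Latitude subsquare i = 8; +1 → 9 = j.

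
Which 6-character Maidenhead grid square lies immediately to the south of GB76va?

GB75vx

Latitude subsquare a = 0; −1 → -1, wraps to 23 = x, carry into square.
Latitude square 6; −1 → 5.
The longitude characters are unchanged.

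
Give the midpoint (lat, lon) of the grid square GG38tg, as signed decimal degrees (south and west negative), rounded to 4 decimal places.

-21.7292, -52.3750

Field G=6, G=6: +6·20° lon, +6·10° lat → SW at lon -60°, lat -30°.
Square 3, 8: +3·2° lon, +8·1° lat → SW at lon -54°, lat -22°.
Subsquare t=19, g=6: +19·0.0833333° lon, +6·0.0416667° lat → SW at lon -52.4167°, lat -21.75°.
Cell spans 0.0833333° lon × 0.0416667° lat. Centre is SW corner plus half of each.
latitude -21.7292, longitude -52.3750.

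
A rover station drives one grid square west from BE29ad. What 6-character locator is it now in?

Longitude subsquare a = 0; −1 → -1, wraps to 23 = x, carry into square.
Longitude square 2; −1 → 1.
The latitude characters are unchanged.

BE19xd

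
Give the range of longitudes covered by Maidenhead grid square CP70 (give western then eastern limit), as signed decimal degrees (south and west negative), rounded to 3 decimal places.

-126.000, -124.000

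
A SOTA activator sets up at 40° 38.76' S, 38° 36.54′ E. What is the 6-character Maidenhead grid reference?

KE99hi

Add 180° to longitude and 90° to latitude: 218.6090, 49.3540.
Field: 218.6090/20 → 10 → K, 49.3540/10 → 4 → E; chars KE.
Square: 18.6090/2 → 9, 9.3540/1 → 9; chars 99.
Subsquare: 0.6090/0.0833333 → 7 → h, 0.3540/0.0416667 → 8 → i; chars hi.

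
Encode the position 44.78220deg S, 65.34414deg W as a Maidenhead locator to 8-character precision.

Offset from 180°W / 90°S: lon 114.65586°, lat 45.21780°.
Field: lon ⌊114.65586/20⌋ = 5 → F; lat ⌊45.21780/10⌋ = 4 → E.
Square: lon ⌊14.65586/2⌋ = 7; lat ⌊5.21780/1⌋ = 5.
Subsquare: lon ⌊0.65586/0.0833333⌋ = 7 → h; lat ⌊0.21780/0.0416667⌋ = 5 → f.
Extended square: lon ⌊0.07253/0.00833333⌋ = 8; lat ⌊0.00947/0.00416667⌋ = 2.

FE75hf82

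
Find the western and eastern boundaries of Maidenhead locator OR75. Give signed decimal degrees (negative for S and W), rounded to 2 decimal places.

114.00, 116.00

Field O=14, R=17: +14·20° lon, +17·10° lat → SW at lon 100°, lat 80°.
Square 7, 5: +7·2° lon, +5·1° lat → SW at lon 114°, lat 85°.
Cell spans 2° lon × 1° lat.
west 114.00, east 116.00.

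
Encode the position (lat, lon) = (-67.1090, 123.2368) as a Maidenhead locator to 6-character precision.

Offset from 180°W / 90°S: lon 303.2368°, lat 22.8910°.
Field: 303.2368/20 → 15 → P, 22.8910/10 → 2 → C; chars PC.
Square: 3.2368/2 → 1, 2.8910/1 → 2; chars 12.
Subsquare: 1.2368/0.0833333 → 14 → o, 0.8910/0.0416667 → 21 → v; chars ov.

PC12ov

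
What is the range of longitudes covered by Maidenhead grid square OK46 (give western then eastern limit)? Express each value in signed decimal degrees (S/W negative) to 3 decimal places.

108.000, 110.000

Field O=14, K=10: +14·20° lon, +10·10° lat → SW at lon 100°, lat 10°.
Square 4, 6: +4·2° lon, +6·1° lat → SW at lon 108°, lat 16°.
Cell spans 2° lon × 1° lat.
west 108.000, east 110.000.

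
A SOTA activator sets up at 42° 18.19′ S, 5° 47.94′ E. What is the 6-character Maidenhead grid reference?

JE27vq

Offset from 180°W / 90°S: lon 185.7990°, lat 47.6968°.
Field: 185.7990/20 → 9 → J, 47.6968/10 → 4 → E; chars JE.
Square: 5.7990/2 → 2, 7.6968/1 → 7; chars 27.
Subsquare: 1.7990/0.0833333 → 21 → v, 0.6968/0.0416667 → 16 → q; chars vq.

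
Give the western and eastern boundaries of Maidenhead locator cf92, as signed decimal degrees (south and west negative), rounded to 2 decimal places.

-122.00, -120.00

Field C=2, F=5: +2·20° lon, +5·10° lat → SW at lon -140°, lat -40°.
Square 9, 2: +9·2° lon, +2·1° lat → SW at lon -122°, lat -38°.
Cell spans 2° lon × 1° lat.
west -122.00, east -120.00.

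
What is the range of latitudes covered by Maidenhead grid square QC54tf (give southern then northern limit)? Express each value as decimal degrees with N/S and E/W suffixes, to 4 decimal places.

Field Q=16, C=2: +16·20° lon, +2·10° lat → SW at lon 140°, lat -70°.
Square 5, 4: +5·2° lon, +4·1° lat → SW at lon 150°, lat -66°.
Subsquare t=19, f=5: +19·0.0833333° lon, +5·0.0416667° lat → SW at lon 151.583°, lat -65.7917°.
Cell spans 0.0833333° lon × 0.0416667° lat.
south 65.7917° S, north 65.7500° S.

65.7917° S, 65.7500° S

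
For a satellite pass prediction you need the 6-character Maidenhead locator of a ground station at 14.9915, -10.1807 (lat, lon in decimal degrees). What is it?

IK44vx

Add 180° to longitude and 90° to latitude: 169.8193, 104.9915.
Field: 169.8193/20 → 8 → I, 104.9915/10 → 10 → K; chars IK.
Square: 9.8193/2 → 4, 4.9915/1 → 4; chars 44.
Subsquare: 1.8193/0.0833333 → 21 → v, 0.9915/0.0416667 → 23 → x; chars vx.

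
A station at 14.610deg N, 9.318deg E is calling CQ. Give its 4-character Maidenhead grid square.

JK44

Shift to the Maidenhead origin (180°W, 90°S): lon 189.32, lat 104.61.
Field: 189.32/20 → 9 → J, 104.61/10 → 10 → K; chars JK.
Square: 9.32/2 → 4, 4.61/1 → 4; chars 44.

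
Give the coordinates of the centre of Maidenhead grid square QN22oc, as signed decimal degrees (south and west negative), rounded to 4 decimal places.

42.1042, 145.2083

Field Q=16, N=13: +16·20° lon, +13·10° lat → SW at lon 140°, lat 40°.
Square 2, 2: +2·2° lon, +2·1° lat → SW at lon 144°, lat 42°.
Subsquare o=14, c=2: +14·0.0833333° lon, +2·0.0416667° lat → SW at lon 145.167°, lat 42.0833°.
Cell spans 0.0833333° lon × 0.0416667° lat. Centre is SW corner plus half of each.
latitude 42.1042, longitude 145.2083.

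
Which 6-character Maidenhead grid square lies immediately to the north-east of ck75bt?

Longitude subsquare b = 1; +1 → 2 = c.
Latitude subsquare t = 19; +1 → 20 = u.

CK75cu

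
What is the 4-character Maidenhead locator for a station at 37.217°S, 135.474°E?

Shift to the Maidenhead origin (180°W, 90°S): lon 315.47, lat 52.78.
Field (20°×10°, letters A–R): lon ⌊315.47/20⌋ = 15 → P; lat ⌊52.78/10⌋ = 5 → F.
Square (2°×1°, digits 0–9): lon ⌊15.47/2⌋ = 7; lat ⌊2.78/1⌋ = 2.

PF72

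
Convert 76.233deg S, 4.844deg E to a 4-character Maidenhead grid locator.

JB23

Offset from 180°W / 90°S: lon 184.84°, lat 13.77°.
Field: lon ⌊184.84/20⌋ = 9 → J; lat ⌊13.77/10⌋ = 1 → B.
Square: lon ⌊4.84/2⌋ = 2; lat ⌊3.77/1⌋ = 3.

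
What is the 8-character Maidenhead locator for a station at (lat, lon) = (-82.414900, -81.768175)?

Shift to the Maidenhead origin (180°W, 90°S): lon 98.23183, lat 7.58510.
Field: lon ⌊98.23183/20⌋ = 4 → E; lat ⌊7.58510/10⌋ = 0 → A.
Square: lon ⌊18.23183/2⌋ = 9; lat ⌊7.58510/1⌋ = 7.
Subsquare: lon ⌊0.23183/0.0833333⌋ = 2 → c; lat ⌊0.58510/0.0416667⌋ = 14 → o.
Extended square: lon ⌊0.06516/0.00833333⌋ = 7; lat ⌊0.00177/0.00416667⌋ = 0.

EA97co70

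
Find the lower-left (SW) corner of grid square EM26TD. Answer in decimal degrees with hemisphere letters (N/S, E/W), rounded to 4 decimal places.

36.1250° N, 94.4167° W

Field E=4, M=12: +4·20° lon, +12·10° lat → SW at lon -100°, lat 30°.
Square 2, 6: +2·2° lon, +6·1° lat → SW at lon -96°, lat 36°.
Subsquare t=19, d=3: +19·0.0833333° lon, +3·0.0416667° lat → SW at lon -94.4167°, lat 36.125°.
latitude 36.1250° N, longitude 94.4167° W.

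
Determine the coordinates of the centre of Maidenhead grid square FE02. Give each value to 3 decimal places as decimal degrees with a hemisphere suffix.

Field F=5, E=4: +5·20° lon, +4·10° lat → SW at lon -80°, lat -50°.
Square 0, 2: +0·2° lon, +2·1° lat → SW at lon -80°, lat -48°.
Cell spans 2° lon × 1° lat. Centre is SW corner plus half of each.
latitude 47.500° S, longitude 79.000° W.

47.500° S, 79.000° W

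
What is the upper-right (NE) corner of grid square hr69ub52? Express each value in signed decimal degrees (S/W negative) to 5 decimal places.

89.05417, -26.28333

Field H=7, R=17: +7·20° lon, +17·10° lat → SW at lon -40°, lat 80°.
Square 6, 9: +6·2° lon, +9·1° lat → SW at lon -28°, lat 89°.
Subsquare u=20, b=1: +20·0.0833333° lon, +1·0.0416667° lat → SW at lon -26.3333°, lat 89.0417°.
Extended square 5, 2: +5·0.00833333° lon, +2·0.00416667° lat → SW at lon -26.2917°, lat 89.05°.
Cell spans 0.00833333° lon × 0.00416667° lat. NE corner is SW corner plus one full cell.
latitude 89.05417, longitude -26.28333.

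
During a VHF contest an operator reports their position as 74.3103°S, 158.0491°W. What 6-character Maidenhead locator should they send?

BB05xq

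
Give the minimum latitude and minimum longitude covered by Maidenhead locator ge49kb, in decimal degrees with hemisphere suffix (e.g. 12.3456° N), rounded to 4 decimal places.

Field G=6, E=4: +6·20° lon, +4·10° lat → SW at lon -60°, lat -50°.
Square 4, 9: +4·2° lon, +9·1° lat → SW at lon -52°, lat -41°.
Subsquare k=10, b=1: +10·0.0833333° lon, +1·0.0416667° lat → SW at lon -51.1667°, lat -40.9583°.
latitude 40.9583° S, longitude 51.1667° W.

40.9583° S, 51.1667° W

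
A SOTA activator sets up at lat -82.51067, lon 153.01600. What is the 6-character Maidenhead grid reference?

QA67ml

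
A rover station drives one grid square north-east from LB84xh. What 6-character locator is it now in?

LB94ai

Longitude subsquare x = 23; +1 → 24, wraps to 0 = a, carry into square.
Longitude square 8; +1 → 9.
Latitude subsquare h = 7; +1 → 8 = i.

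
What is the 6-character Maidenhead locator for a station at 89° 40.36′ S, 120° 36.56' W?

Add 180° to longitude and 90° to latitude: 59.3907, 0.3273.
Field (20°×10°, letters A–R): lon ⌊59.3907/20⌋ = 2 → C; lat ⌊0.3273/10⌋ = 0 → A.
Square (2°×1°, digits 0–9): lon ⌊19.3907/2⌋ = 9; lat ⌊0.3273/1⌋ = 0.
Subsquare (5′×2.5′, letters a–x): lon ⌊1.3907/0.0833333⌋ = 16 → q; lat ⌊0.3273/0.0416667⌋ = 7 → h.

CA90qh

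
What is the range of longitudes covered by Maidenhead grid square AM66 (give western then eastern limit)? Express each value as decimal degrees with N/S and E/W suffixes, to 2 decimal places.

168.00° W, 166.00° W

Field A=0, M=12: +0·20° lon, +12·10° lat → SW at lon -180°, lat 30°.
Square 6, 6: +6·2° lon, +6·1° lat → SW at lon -168°, lat 36°.
Cell spans 2° lon × 1° lat.
west 168.00° W, east 166.00° W.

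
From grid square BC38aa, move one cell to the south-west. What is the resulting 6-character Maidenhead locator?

BC27xx

Longitude subsquare a = 0; −1 → -1, wraps to 23 = x, carry into square.
Longitude square 3; −1 → 2.
Latitude subsquare a = 0; −1 → -1, wraps to 23 = x, carry into square.
Latitude square 8; −1 → 7.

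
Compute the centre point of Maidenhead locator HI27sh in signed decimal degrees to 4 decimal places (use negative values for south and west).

Field H=7, I=8: +7·20° lon, +8·10° lat → SW at lon -40°, lat -10°.
Square 2, 7: +2·2° lon, +7·1° lat → SW at lon -36°, lat -3°.
Subsquare s=18, h=7: +18·0.0833333° lon, +7·0.0416667° lat → SW at lon -34.5°, lat -2.70833°.
Cell spans 0.0833333° lon × 0.0416667° lat. Centre is SW corner plus half of each.
latitude -2.6875, longitude -34.4583.

-2.6875, -34.4583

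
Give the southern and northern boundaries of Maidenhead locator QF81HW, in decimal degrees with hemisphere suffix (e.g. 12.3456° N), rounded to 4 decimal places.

38.0833° S, 38.0417° S

Field Q=16, F=5: +16·20° lon, +5·10° lat → SW at lon 140°, lat -40°.
Square 8, 1: +8·2° lon, +1·1° lat → SW at lon 156°, lat -39°.
Subsquare h=7, w=22: +7·0.0833333° lon, +22·0.0416667° lat → SW at lon 156.583°, lat -38.0833°.
Cell spans 0.0833333° lon × 0.0416667° lat.
south 38.0833° S, north 38.0417° S.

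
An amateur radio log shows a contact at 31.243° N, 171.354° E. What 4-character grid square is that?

RM51

Shift to the Maidenhead origin (180°W, 90°S): lon 351.35, lat 121.24.
Field: 351.35/20 → 17 → R, 121.24/10 → 12 → M; chars RM.
Square: 11.35/2 → 5, 1.24/1 → 1; chars 51.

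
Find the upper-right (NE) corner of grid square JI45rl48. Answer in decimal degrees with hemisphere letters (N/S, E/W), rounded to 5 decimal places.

Field J=9, I=8: +9·20° lon, +8·10° lat → SW at lon 0°, lat -10°.
Square 4, 5: +4·2° lon, +5·1° lat → SW at lon 8°, lat -5°.
Subsquare r=17, l=11: +17·0.0833333° lon, +11·0.0416667° lat → SW at lon 9.41667°, lat -4.54167°.
Extended square 4, 8: +4·0.00833333° lon, +8·0.00416667° lat → SW at lon 9.45°, lat -4.50833°.
Cell spans 0.00833333° lon × 0.00416667° lat. NE corner is SW corner plus one full cell.
latitude 4.50417° S, longitude 9.45833° E.

4.50417° S, 9.45833° E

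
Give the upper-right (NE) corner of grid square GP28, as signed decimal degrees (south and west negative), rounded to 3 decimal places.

Field G=6, P=15: +6·20° lon, +15·10° lat → SW at lon -60°, lat 60°.
Square 2, 8: +2·2° lon, +8·1° lat → SW at lon -56°, lat 68°.
Cell spans 2° lon × 1° lat. NE corner is SW corner plus one full cell.
latitude 69.000, longitude -54.000.

69.000, -54.000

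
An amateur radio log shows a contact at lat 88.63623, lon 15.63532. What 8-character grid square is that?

Offset from 180°W / 90°S: lon 195.63532°, lat 178.63623°.
Field: 195.63532/20 → 9 → J, 178.63623/10 → 17 → R; chars JR.
Square: 15.63532/2 → 7, 8.63623/1 → 8; chars 78.
Subsquare: 1.63532/0.0833333 → 19 → t, 0.63623/0.0416667 → 15 → p; chars tp.
Extended square: 0.05199/0.00833333 → 6, 0.01123/0.00416667 → 2; chars 62.

JR78tp62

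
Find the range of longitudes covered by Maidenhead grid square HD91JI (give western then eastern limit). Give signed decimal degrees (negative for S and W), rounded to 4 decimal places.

Field H=7, D=3: +7·20° lon, +3·10° lat → SW at lon -40°, lat -60°.
Square 9, 1: +9·2° lon, +1·1° lat → SW at lon -22°, lat -59°.
Subsquare j=9, i=8: +9·0.0833333° lon, +8·0.0416667° lat → SW at lon -21.25°, lat -58.6667°.
Cell spans 0.0833333° lon × 0.0416667° lat.
west -21.2500, east -21.1667.

-21.2500, -21.1667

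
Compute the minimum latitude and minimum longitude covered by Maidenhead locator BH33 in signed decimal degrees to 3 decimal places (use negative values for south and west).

-17.000, -154.000

Field B=1, H=7: +1·20° lon, +7·10° lat → SW at lon -160°, lat -20°.
Square 3, 3: +3·2° lon, +3·1° lat → SW at lon -154°, lat -17°.
latitude -17.000, longitude -154.000.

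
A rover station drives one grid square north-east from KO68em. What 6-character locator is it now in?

KO68fn

Longitude subsquare e = 4; +1 → 5 = f.
Latitude subsquare m = 12; +1 → 13 = n.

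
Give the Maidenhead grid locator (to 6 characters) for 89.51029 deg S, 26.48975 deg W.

HA60sl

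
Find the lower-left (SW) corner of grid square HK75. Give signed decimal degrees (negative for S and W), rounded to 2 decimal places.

Field H=7, K=10: +7·20° lon, +10·10° lat → SW at lon -40°, lat 10°.
Square 7, 5: +7·2° lon, +5·1° lat → SW at lon -26°, lat 15°.
latitude 15.00, longitude -26.00.

15.00, -26.00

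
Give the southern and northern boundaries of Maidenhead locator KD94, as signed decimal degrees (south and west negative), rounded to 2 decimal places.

-56.00, -55.00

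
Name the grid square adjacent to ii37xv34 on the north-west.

II37xv25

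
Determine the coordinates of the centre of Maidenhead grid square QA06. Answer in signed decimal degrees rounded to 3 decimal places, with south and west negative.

Field Q=16, A=0: +16·20° lon, +0·10° lat → SW at lon 140°, lat -90°.
Square 0, 6: +0·2° lon, +6·1° lat → SW at lon 140°, lat -84°.
Cell spans 2° lon × 1° lat. Centre is SW corner plus half of each.
latitude -83.500, longitude 141.000.

-83.500, 141.000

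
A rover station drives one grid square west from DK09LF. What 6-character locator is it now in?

DK09kf

Longitude subsquare l = 11; −1 → 10 = k.
The latitude characters are unchanged.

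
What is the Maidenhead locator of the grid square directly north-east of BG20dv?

Longitude subsquare d = 3; +1 → 4 = e.
Latitude subsquare v = 21; +1 → 22 = w.

BG20ew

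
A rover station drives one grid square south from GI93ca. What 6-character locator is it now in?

GI92cx

Latitude subsquare a = 0; −1 → -1, wraps to 23 = x, carry into square.
Latitude square 3; −1 → 2.
The longitude characters are unchanged.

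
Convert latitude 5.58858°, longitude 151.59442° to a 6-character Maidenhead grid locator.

QJ55to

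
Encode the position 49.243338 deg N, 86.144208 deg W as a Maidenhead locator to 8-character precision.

EN69wf28

Offset from 180°W / 90°S: lon 93.85579°, lat 139.24334°.
Field (20°×10°, letters A–R): 93.85579/20 → 4 → E, 139.24334/10 → 13 → N; chars EN.
Square (2°×1°, digits 0–9): 13.85579/2 → 6, 9.24334/1 → 9; chars 69.
Subsquare (5′×2.5′, letters a–x): 1.85579/0.0833333 → 22 → w, 0.24334/0.0416667 → 5 → f; chars wf.
Extended square (30″×15″, digits 0–9): 0.02246/0.00833333 → 2, 0.03500/0.00416667 → 8; chars 28.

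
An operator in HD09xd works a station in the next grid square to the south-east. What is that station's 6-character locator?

HD19ac

Longitude subsquare x = 23; +1 → 24, wraps to 0 = a, carry into square.
Longitude square 0; +1 → 1.
Latitude subsquare d = 3; −1 → 2 = c.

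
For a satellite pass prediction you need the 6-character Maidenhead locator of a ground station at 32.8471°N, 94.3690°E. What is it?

Add 180° to longitude and 90° to latitude: 274.3690, 122.8471.
Field (20°×10°, letters A–R): lon ⌊274.3690/20⌋ = 13 → N; lat ⌊122.8471/10⌋ = 12 → M.
Square (2°×1°, digits 0–9): lon ⌊14.3690/2⌋ = 7; lat ⌊2.8471/1⌋ = 2.
Subsquare (5′×2.5′, letters a–x): lon ⌊0.3690/0.0833333⌋ = 4 → e; lat ⌊0.8471/0.0416667⌋ = 20 → u.

NM72eu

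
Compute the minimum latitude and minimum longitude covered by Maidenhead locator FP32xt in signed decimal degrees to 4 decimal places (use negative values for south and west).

Field F=5, P=15: +5·20° lon, +15·10° lat → SW at lon -80°, lat 60°.
Square 3, 2: +3·2° lon, +2·1° lat → SW at lon -74°, lat 62°.
Subsquare x=23, t=19: +23·0.0833333° lon, +19·0.0416667° lat → SW at lon -72.0833°, lat 62.7917°.
latitude 62.7917, longitude -72.0833.

62.7917, -72.0833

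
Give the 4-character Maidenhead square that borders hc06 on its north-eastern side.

HC17

Longitude square 0; +1 → 1.
Latitude square 6; +1 → 7.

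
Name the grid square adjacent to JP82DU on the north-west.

Longitude subsquare d = 3; −1 → 2 = c.
Latitude subsquare u = 20; +1 → 21 = v.

JP82cv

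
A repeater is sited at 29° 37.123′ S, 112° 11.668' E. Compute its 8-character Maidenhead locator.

OG60cj31

Offset from 180°W / 90°S: lon 292.19447°, lat 60.38128°.
Field: lon ⌊292.19447/20⌋ = 14 → O; lat ⌊60.38128/10⌋ = 6 → G.
Square: lon ⌊12.19447/2⌋ = 6; lat ⌊0.38128/1⌋ = 0.
Subsquare: lon ⌊0.19447/0.0833333⌋ = 2 → c; lat ⌊0.38128/0.0416667⌋ = 9 → j.
Extended square: lon ⌊0.02780/0.00833333⌋ = 3; lat ⌊0.00628/0.00416667⌋ = 1.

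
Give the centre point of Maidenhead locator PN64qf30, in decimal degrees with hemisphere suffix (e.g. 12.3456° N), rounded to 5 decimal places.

44.21042° N, 133.36250° E

Field P=15, N=13: +15·20° lon, +13·10° lat → SW at lon 120°, lat 40°.
Square 6, 4: +6·2° lon, +4·1° lat → SW at lon 132°, lat 44°.
Subsquare q=16, f=5: +16·0.0833333° lon, +5·0.0416667° lat → SW at lon 133.333°, lat 44.2083°.
Extended square 3, 0: +3·0.00833333° lon, +0·0.00416667° lat → SW at lon 133.358°, lat 44.2083°.
Cell spans 0.00833333° lon × 0.00416667° lat. Centre is SW corner plus half of each.
latitude 44.21042° N, longitude 133.36250° E.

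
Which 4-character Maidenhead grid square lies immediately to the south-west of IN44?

Longitude square 4; −1 → 3.
Latitude square 4; −1 → 3.

IN33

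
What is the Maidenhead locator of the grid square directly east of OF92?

PF02

Longitude square 9; +1 → 10, wraps to 0, carry into field.
Longitude field O = 14; +1 → 15 = P.
The latitude characters are unchanged.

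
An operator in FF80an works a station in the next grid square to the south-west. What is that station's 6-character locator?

Longitude subsquare a = 0; −1 → -1, wraps to 23 = x, carry into square.
Longitude square 8; −1 → 7.
Latitude subsquare n = 13; −1 → 12 = m.

FF70xm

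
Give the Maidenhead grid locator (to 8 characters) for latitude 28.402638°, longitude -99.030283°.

EL08lj66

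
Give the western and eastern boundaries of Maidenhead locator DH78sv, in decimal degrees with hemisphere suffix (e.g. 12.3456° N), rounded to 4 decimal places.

104.5000° W, 104.4167° W

Field D=3, H=7: +3·20° lon, +7·10° lat → SW at lon -120°, lat -20°.
Square 7, 8: +7·2° lon, +8·1° lat → SW at lon -106°, lat -12°.
Subsquare s=18, v=21: +18·0.0833333° lon, +21·0.0416667° lat → SW at lon -104.5°, lat -11.125°.
Cell spans 0.0833333° lon × 0.0416667° lat.
west 104.5000° W, east 104.4167° W.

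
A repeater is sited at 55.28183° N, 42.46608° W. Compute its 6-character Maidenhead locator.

GO85sg

Offset from 180°W / 90°S: lon 137.5339°, lat 145.2818°.
Field (20°×10°, letters A–R): 137.5339/20 → 6 → G, 145.2818/10 → 14 → O; chars GO.
Square (2°×1°, digits 0–9): 17.5339/2 → 8, 5.2818/1 → 5; chars 85.
Subsquare (5′×2.5′, letters a–x): 1.5339/0.0833333 → 18 → s, 0.2818/0.0416667 → 6 → g; chars sg.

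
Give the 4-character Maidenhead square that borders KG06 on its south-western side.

JG95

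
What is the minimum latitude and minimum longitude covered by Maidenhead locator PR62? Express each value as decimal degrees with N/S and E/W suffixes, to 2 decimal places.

82.00° N, 132.00° E

Field P=15, R=17: +15·20° lon, +17·10° lat → SW at lon 120°, lat 80°.
Square 6, 2: +6·2° lon, +2·1° lat → SW at lon 132°, lat 82°.
latitude 82.00° N, longitude 132.00° E.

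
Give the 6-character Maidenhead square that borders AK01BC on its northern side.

AK01bd

Latitude subsquare c = 2; +1 → 3 = d.
The longitude characters are unchanged.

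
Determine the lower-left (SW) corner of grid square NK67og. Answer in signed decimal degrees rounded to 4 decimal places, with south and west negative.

17.2500, 93.1667

Field N=13, K=10: +13·20° lon, +10·10° lat → SW at lon 80°, lat 10°.
Square 6, 7: +6·2° lon, +7·1° lat → SW at lon 92°, lat 17°.
Subsquare o=14, g=6: +14·0.0833333° lon, +6·0.0416667° lat → SW at lon 93.1667°, lat 17.25°.
latitude 17.2500, longitude 93.1667.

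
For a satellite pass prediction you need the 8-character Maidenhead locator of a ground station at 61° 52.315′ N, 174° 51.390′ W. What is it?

Add 180° to longitude and 90° to latitude: 5.14350, 151.87192.
Field: 5.14350/20 → 0 → A, 151.87192/10 → 15 → P; chars AP.
Square: 5.14350/2 → 2, 1.87192/1 → 1; chars 21.
Subsquare: 1.14350/0.0833333 → 13 → n, 0.87192/0.0416667 → 20 → u; chars nu.
Extended square: 0.06017/0.00833333 → 7, 0.03858/0.00416667 → 9; chars 79.

AP21nu79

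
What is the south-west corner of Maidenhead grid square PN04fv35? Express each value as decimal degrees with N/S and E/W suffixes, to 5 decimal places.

44.89583° N, 120.44167° E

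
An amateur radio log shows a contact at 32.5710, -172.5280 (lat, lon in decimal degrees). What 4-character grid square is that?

AM32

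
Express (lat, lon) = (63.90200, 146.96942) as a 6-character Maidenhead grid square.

QP33lv

Shift to the Maidenhead origin (180°W, 90°S): lon 326.9694, lat 153.9020.
Field: lon ⌊326.9694/20⌋ = 16 → Q; lat ⌊153.9020/10⌋ = 15 → P.
Square: lon ⌊6.9694/2⌋ = 3; lat ⌊3.9020/1⌋ = 3.
Subsquare: lon ⌊0.9694/0.0833333⌋ = 11 → l; lat ⌊0.9020/0.0416667⌋ = 21 → v.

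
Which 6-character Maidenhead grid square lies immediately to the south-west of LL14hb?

LL14ga

Longitude subsquare h = 7; −1 → 6 = g.
Latitude subsquare b = 1; −1 → 0 = a.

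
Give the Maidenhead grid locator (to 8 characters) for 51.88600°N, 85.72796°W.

EO71dv22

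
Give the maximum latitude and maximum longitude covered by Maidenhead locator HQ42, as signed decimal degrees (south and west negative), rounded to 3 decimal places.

73.000, -30.000

Field H=7, Q=16: +7·20° lon, +16·10° lat → SW at lon -40°, lat 70°.
Square 4, 2: +4·2° lon, +2·1° lat → SW at lon -32°, lat 72°.
Cell spans 2° lon × 1° lat. NE corner is SW corner plus one full cell.
latitude 73.000, longitude -30.000.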